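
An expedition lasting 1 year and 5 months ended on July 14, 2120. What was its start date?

Going back 1 year and 5 months from July 14, 2120.
-1 year → 2119; month 7 − 5 = 2 → February 2119.
Day 14 is valid in February, giving February 14, 2119.

February 14, 2119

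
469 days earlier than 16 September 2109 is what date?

Going back 469 days from September 16, 2109.
Going back 16 days from September 16, 2109 reaches the end of the previous month; 469 − 16 = 453 left.
August 2109 has 31 days: 453 − 31 = 422 left.
July 2109 has 31 days: 422 − 31 = 391 left.
June 2109 has 30 days: 391 − 30 = 361 left.
May 2109 has 31 days: 361 − 31 = 330 left.
April 2109 has 30 days: 330 − 30 = 300 left.
March 2109 has 31 days: 300 − 31 = 269 left.
February 2109 has 28 days (2109 is not a leap year): 269 − 28 = 241 left.
January 2109 has 31 days: 241 − 31 = 210 left.
December 2108 has 31 days: 210 − 31 = 179 left.
November 2108 has 30 days: 179 − 30 = 149 left.
October 2108 has 31 days: 149 − 31 = 118 left.
September 2108 has 30 days: 118 − 30 = 88 left.
August 2108 has 31 days: 88 − 31 = 57 left.
July 2108 has 31 days: 57 − 31 = 26 left.
June 2108 has 30 days; 30 − 26 = 4 → June 4, 2108.

June 4, 2108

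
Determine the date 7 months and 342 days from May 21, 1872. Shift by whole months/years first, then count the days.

Counting forward 7 months and 342 days from May 21, 1872: first the month/year part, then the days.
month 5 + 7 = 12 → December 1872.
Day 21 is valid in December, giving December 21, 1872.
Now add 342 days from December 21, 1872.
December has 31 days, so 31 − 21 = 10 days remain after December 21, 1872; 342 − 10 = 332 left.
January 1873 has 31 days: 332 − 31 = 301 left.
February 1873 has 28 days (1873 is not a leap year): 301 − 28 = 273 left.
March 1873 has 31 days: 273 − 31 = 242 left.
April 1873 has 30 days: 242 − 30 = 212 left.
May 1873 has 31 days: 212 − 31 = 181 left.
June 1873 has 30 days: 181 − 30 = 151 left.
July 1873 has 31 days: 151 − 31 = 120 left.
August 1873 has 31 days: 120 − 31 = 89 left.
September 1873 has 30 days: 89 − 30 = 59 left.
October 1873 has 31 days: 59 − 31 = 28 left.
28 days into November 1873 → November 28, 1873.

November 28, 1873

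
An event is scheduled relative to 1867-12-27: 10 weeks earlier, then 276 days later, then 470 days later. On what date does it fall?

November 2, 1869

Subtracting 10 weeks (= 70 days) from December 27, 1867:
Going back 27 days from December 27, 1867 reaches the end of the previous month; 70 − 27 = 43 left.
November 1867 has 30 days: 43 − 30 = 13 left.
October 1867 has 31 days; 31 − 13 = 18 → October 18, 1867.
Counting forward 276 days from October 18, 1867:
October has 31 days, so 31 − 18 = 13 days remain after October 18, 1867; 276 − 13 = 263 left.
November 1867 has 30 days: 263 − 30 = 233 left.
December 1867 has 31 days: 233 − 31 = 202 left.
January 1868 has 31 days: 202 − 31 = 171 left.
February 1868 has 29 days (1868 is a leap year): 171 − 29 = 142 left.
March 1868 has 31 days: 142 − 31 = 111 left.
April 1868 has 30 days: 111 − 30 = 81 left.
May 1868 has 31 days: 81 − 31 = 50 left.
June 1868 has 30 days: 50 − 30 = 20 left.
20 days into July 1868 → July 20, 1868.
Adding 470 days from July 20, 1868:
July has 31 days, so 31 − 20 = 11 days remain after July 20, 1868; 470 − 11 = 459 left.
August 1868 has 31 days: 459 − 31 = 428 left.
September 1868 has 30 days: 428 − 30 = 398 left.
October 1868 has 31 days: 398 − 31 = 367 left.
November 1868 has 30 days: 367 − 30 = 337 left.
December 1868 has 31 days: 337 − 31 = 306 left.
January 1869 has 31 days: 306 − 31 = 275 left.
February 1869 has 28 days (1869 is not a leap year): 275 − 28 = 247 left.
March 1869 has 31 days: 247 − 31 = 216 left.
April 1869 has 30 days: 216 − 30 = 186 left.
May 1869 has 31 days: 186 − 31 = 155 left.
June 1869 has 30 days: 155 − 30 = 125 left.
July 1869 has 31 days: 125 − 31 = 94 left.
August 1869 has 31 days: 94 − 31 = 63 left.
September 1869 has 30 days: 63 − 30 = 33 left.
October 1869 has 31 days: 33 − 31 = 2 left.
2 days into November 1869 → November 2, 1869.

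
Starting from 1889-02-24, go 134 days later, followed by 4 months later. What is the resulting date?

Advancing 134 days from February 24, 1889:
February has 28 days, so 28 − 24 = 4 days remain after February 24, 1889; 134 − 4 = 130 left.
March 1889 has 31 days: 130 − 31 = 99 left.
April 1889 has 30 days: 99 − 30 = 69 left.
May 1889 has 31 days: 69 − 31 = 38 left.
June 1889 has 30 days: 38 − 30 = 8 left.
8 days into July 1889 → July 8, 1889.
Advancing 4 months from July 8, 1889:
month 7 + 4 = 11 → November 1889.
Day 8 is valid in November, giving November 8, 1889.

November 8, 1889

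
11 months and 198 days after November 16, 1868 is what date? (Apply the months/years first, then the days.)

May 2, 1870

Advancing 11 months and 198 days from November 16, 1868: first the month/year part, then the days.
month 11 + 11 = 22, which is month 10 of year 1869 → October 1869.
Day 16 is valid in October, giving October 16, 1869.
Now add 198 days from October 16, 1869.
October has 31 days, so 31 − 16 = 15 days remain after October 16, 1869; 198 − 15 = 183 left.
November 1869 has 30 days: 183 − 30 = 153 left.
December 1869 has 31 days: 153 − 31 = 122 left.
January 1870 has 31 days: 122 − 31 = 91 left.
February 1870 has 28 days (1870 is not a leap year): 91 − 28 = 63 left.
March 1870 has 31 days: 63 − 31 = 32 left.
April 1870 has 30 days: 32 − 30 = 2 left.
2 days into May 1870 → May 2, 1870.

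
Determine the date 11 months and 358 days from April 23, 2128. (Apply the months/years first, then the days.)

Counting forward 11 months and 358 days from April 23, 2128: first the month/year part, then the days.
month 4 + 11 = 15, which is month 3 of year 2129 → March 2129.
Day 23 is valid in March, giving March 23, 2129.
Now add 358 days from March 23, 2129.
March has 31 days, so 31 − 23 = 8 days remain after March 23, 2129; 358 − 8 = 350 left.
April 2129 has 30 days: 350 − 30 = 320 left.
May 2129 has 31 days: 320 − 31 = 289 left.
June 2129 has 30 days: 289 − 30 = 259 left.
July 2129 has 31 days: 259 − 31 = 228 left.
August 2129 has 31 days: 228 − 31 = 197 left.
September 2129 has 30 days: 197 − 30 = 167 left.
October 2129 has 31 days: 167 − 31 = 136 left.
November 2129 has 30 days: 136 − 30 = 106 left.
December 2129 has 31 days: 106 − 31 = 75 left.
January 2130 has 31 days: 75 − 31 = 44 left.
February 2130 has 28 days (2130 is not a leap year): 44 − 28 = 16 left.
16 days into March 2130 → March 16, 2130.

March 16, 2130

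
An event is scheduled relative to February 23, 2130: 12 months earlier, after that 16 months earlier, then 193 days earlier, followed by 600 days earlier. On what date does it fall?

August 21, 2125

Subtracting 12 months from February 23, 2130:
month 2 − 12 = -10, which is month 2 of year 2129 → February 2129.
Day 23 is valid in February, giving February 23, 2129.
Subtracting 16 months from February 23, 2129:
month 2 − 16 = -14, which is month 10 of year 2127 → October 2127.
Day 23 is valid in October, giving October 23, 2127.
Subtracting 193 days from October 23, 2127:
Going back 23 days from October 23, 2127 reaches the end of the previous month; 193 − 23 = 170 left.
September 2127 has 30 days: 170 − 30 = 140 left.
August 2127 has 31 days: 140 − 31 = 109 left.
July 2127 has 31 days: 109 − 31 = 78 left.
June 2127 has 30 days: 78 − 30 = 48 left.
May 2127 has 31 days: 48 − 31 = 17 left.
April 2127 has 30 days; 30 − 17 = 13 → April 13, 2127.
Going back 600 days from April 13, 2127:
Going back 13 days from April 13, 2127 reaches the end of the previous month; 600 − 13 = 587 left.
March 2127 has 31 days: 587 − 31 = 556 left.
February 2127 has 28 days (2127 is not a leap year): 556 − 28 = 528 left.
January 2127 has 31 days: 528 − 31 = 497 left.
December 2126 has 31 days: 497 − 31 = 466 left.
November 2126 has 30 days: 466 − 30 = 436 left.
October 2126 has 31 days: 436 − 31 = 405 left.
September 2126 has 30 days: 405 − 30 = 375 left.
August 2126 has 31 days: 375 − 31 = 344 left.
July 2126 has 31 days: 344 − 31 = 313 left.
June 2126 has 30 days: 313 − 30 = 283 left.
May 2126 has 31 days: 283 − 31 = 252 left.
April 2126 has 30 days: 252 − 30 = 222 left.
March 2126 has 31 days: 222 − 31 = 191 left.
February 2126 has 28 days (2126 is not a leap year): 191 − 28 = 163 left.
January 2126 has 31 days: 163 − 31 = 132 left.
December 2125 has 31 days: 132 − 31 = 101 left.
November 2125 has 30 days: 101 − 30 = 71 left.
October 2125 has 31 days: 71 − 31 = 40 left.
September 2125 has 30 days: 40 − 30 = 10 left.
August 2125 has 31 days; 31 − 10 = 21 → August 21, 2125.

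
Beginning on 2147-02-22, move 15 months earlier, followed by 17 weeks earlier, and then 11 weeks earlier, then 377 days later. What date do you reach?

Going back 15 months from February 22, 2147:
month 2 − 15 = -13, which is month 11 of year 2145 → November 2145.
Day 22 is valid in November, giving November 22, 2145.
Going back 17 weeks (= 119 days) from November 22, 2145:
Going back 22 days from November 22, 2145 reaches the end of the previous month; 119 − 22 = 97 left.
October 2145 has 31 days: 97 − 31 = 66 left.
September 2145 has 30 days: 66 − 30 = 36 left.
August 2145 has 31 days: 36 − 31 = 5 left.
July 2145 has 31 days; 31 − 5 = 26 → July 26, 2145.
Subtracting 11 weeks (= 77 days) from July 26, 2145:
Going back 26 days from July 26, 2145 reaches the end of the previous month; 77 − 26 = 51 left.
June 2145 has 30 days: 51 − 30 = 21 left.
May 2145 has 31 days; 31 − 21 = 10 → May 10, 2145.
Advancing 377 days from May 10, 2145:
May has 31 days, so 31 − 10 = 21 days remain after May 10, 2145; 377 − 21 = 356 left.
June 2145 has 30 days: 356 − 30 = 326 left.
July 2145 has 31 days: 326 − 31 = 295 left.
August 2145 has 31 days: 295 − 31 = 264 left.
September 2145 has 30 days: 264 − 30 = 234 left.
October 2145 has 31 days: 234 − 31 = 203 left.
November 2145 has 30 days: 203 − 30 = 173 left.
December 2145 has 31 days: 173 − 31 = 142 left.
January 2146 has 31 days: 142 − 31 = 111 left.
February 2146 has 28 days (2146 is not a leap year): 111 − 28 = 83 left.
March 2146 has 31 days: 83 − 31 = 52 left.
April 2146 has 30 days: 52 − 30 = 22 left.
22 days into May 2146 → May 22, 2146.

May 22, 2146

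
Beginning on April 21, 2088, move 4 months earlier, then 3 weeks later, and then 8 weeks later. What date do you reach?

Subtracting 4 months from April 21, 2088:
month 4 − 4 = 0, which is month 12 of year 2087 → December 2087.
Day 21 is valid in December, giving December 21, 2087.
Counting forward 3 weeks (= 21 days) from December 21, 2087:
December has 31 days, so 31 − 21 = 10 days remain after December 21, 2087; 21 − 10 = 11 left.
11 days into January 2088 → January 11, 2088.
Advancing 8 weeks (= 56 days) from January 11, 2088:
January has 31 days, so 31 − 11 = 20 days remain after January 11, 2088; 56 − 20 = 36 left.
February 2088 has 29 days (2088 is a leap year): 36 − 29 = 7 left.
7 days into March 2088 → March 7, 2088.

March 7, 2088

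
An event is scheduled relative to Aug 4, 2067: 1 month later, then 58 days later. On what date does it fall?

Adding 1 month from August 4, 2067:
month 8 + 1 = 9 → September 2067.
Day 4 is valid in September, giving September 4, 2067.
Advancing 58 days from September 4, 2067:
September has 30 days, so 30 − 4 = 26 days remain after September 4, 2067; 58 − 26 = 32 left.
October 2067 has 31 days: 32 − 31 = 1 left.
1 day into November 2067 → November 1, 2067.

November 1, 2067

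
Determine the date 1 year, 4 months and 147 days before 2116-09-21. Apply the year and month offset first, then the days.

December 25, 2114

Counting back 1 year, 4 months and 147 days from September 21, 2116: first the month/year part, then the days.
-1 year → 2115; month 9 − 4 = 5 → May 2115.
Day 21 is valid in May, giving May 21, 2115.
Now subtract 147 days from May 21, 2115.
Going back 21 days from May 21, 2115 reaches the end of the previous month; 147 − 21 = 126 left.
April 2115 has 30 days: 126 − 30 = 96 left.
March 2115 has 31 days: 96 − 31 = 65 left.
February 2115 has 28 days (2115 is not a leap year): 65 − 28 = 37 left.
January 2115 has 31 days: 37 − 31 = 6 left.
December 2114 has 31 days; 31 − 6 = 25 → December 25, 2114.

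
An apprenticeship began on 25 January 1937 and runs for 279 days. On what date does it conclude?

Counting forward 279 days from January 25, 1937.
January has 31 days, so 31 − 25 = 6 days remain after January 25, 1937; 279 − 6 = 273 left.
February 1937 has 28 days (1937 is not a leap year): 273 − 28 = 245 left.
March 1937 has 31 days: 245 − 31 = 214 left.
April 1937 has 30 days: 214 − 30 = 184 left.
May 1937 has 31 days: 184 − 31 = 153 left.
June 1937 has 30 days: 153 − 30 = 123 left.
July 1937 has 31 days: 123 − 31 = 92 left.
August 1937 has 31 days: 92 − 31 = 61 left.
September 1937 has 30 days: 61 − 30 = 31 left.
31 days into October 1937 → October 31, 1937.

October 31, 1937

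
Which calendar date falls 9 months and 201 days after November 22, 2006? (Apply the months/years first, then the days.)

March 10, 2008

Advancing 9 months and 201 days from November 22, 2006: first the month/year part, then the days.
month 11 + 9 = 20, which is month 8 of year 2007 → August 2007.
Day 22 is valid in August, giving August 22, 2007.
Now add 201 days from August 22, 2007.
August has 31 days, so 31 − 22 = 9 days remain after August 22, 2007; 201 − 9 = 192 left.
September 2007 has 30 days: 192 − 30 = 162 left.
October 2007 has 31 days: 162 − 31 = 131 left.
November 2007 has 30 days: 131 − 30 = 101 left.
December 2007 has 31 days: 101 − 31 = 70 left.
January 2008 has 31 days: 70 − 31 = 39 left.
February 2008 has 29 days (2008 is a leap year): 39 − 29 = 10 left.
10 days into March 2008 → March 10, 2008.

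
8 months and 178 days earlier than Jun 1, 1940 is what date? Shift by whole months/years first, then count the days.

Going back 8 months and 178 days from June 1, 1940: first the month/year part, then the days.
month 6 − 8 = -2, which is month 10 of year 1939 → October 1939.
Day 1 is valid in October, giving October 1, 1939.
Now subtract 178 days from October 1, 1939.
Going back 1 day from October 1, 1939 reaches the end of the previous month; 178 − 1 = 177 left.
September 1939 has 30 days: 177 − 30 = 147 left.
August 1939 has 31 days: 147 − 31 = 116 left.
July 1939 has 31 days: 116 − 31 = 85 left.
June 1939 has 30 days: 85 − 30 = 55 left.
May 1939 has 31 days: 55 − 31 = 24 left.
April 1939 has 30 days; 30 − 24 = 6 → April 6, 1939.

April 6, 1939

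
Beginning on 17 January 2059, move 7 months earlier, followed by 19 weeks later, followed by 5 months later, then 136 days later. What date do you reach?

August 11, 2059

Subtracting 7 months from January 17, 2059:
month 1 − 7 = -6, which is month 6 of year 2058 → June 2058.
Day 17 is valid in June, giving June 17, 2058.
Advancing 19 weeks (= 133 days) from June 17, 2058:
June has 30 days, so 30 − 17 = 13 days remain after June 17, 2058; 133 − 13 = 120 left.
July 2058 has 31 days: 120 − 31 = 89 left.
August 2058 has 31 days: 89 − 31 = 58 left.
September 2058 has 30 days: 58 − 30 = 28 left.
28 days into October 2058 → October 28, 2058.
Counting forward 5 months from October 28, 2058:
month 10 + 5 = 15, which is month 3 of year 2059 → March 2059.
Day 28 is valid in March, giving March 28, 2059.
Counting forward 136 days from March 28, 2059:
March has 31 days, so 31 − 28 = 3 days remain after March 28, 2059; 136 − 3 = 133 left.
April 2059 has 30 days: 133 − 30 = 103 left.
May 2059 has 31 days: 103 − 31 = 72 left.
June 2059 has 30 days: 72 − 30 = 42 left.
July 2059 has 31 days: 42 − 31 = 11 left.
11 days into August 2059 → August 11, 2059.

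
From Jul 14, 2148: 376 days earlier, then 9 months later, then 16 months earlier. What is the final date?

Counting back 376 days from July 14, 2148:
Going back 14 days from July 14, 2148 reaches the end of the previous month; 376 − 14 = 362 left.
June 2148 has 30 days: 362 − 30 = 332 left.
May 2148 has 31 days: 332 − 31 = 301 left.
April 2148 has 30 days: 301 − 30 = 271 left.
March 2148 has 31 days: 271 − 31 = 240 left.
February 2148 has 29 days (2148 is a leap year): 240 − 29 = 211 left.
January 2148 has 31 days: 211 − 31 = 180 left.
December 2147 has 31 days: 180 − 31 = 149 left.
November 2147 has 30 days: 149 − 30 = 119 left.
October 2147 has 31 days: 119 − 31 = 88 left.
September 2147 has 30 days: 88 − 30 = 58 left.
August 2147 has 31 days: 58 − 31 = 27 left.
July 2147 has 31 days; 31 − 27 = 4 → July 4, 2147.
Adding 9 months from July 4, 2147:
month 7 + 9 = 16, which is month 4 of year 2148 → April 2148.
Day 4 is valid in April, giving April 4, 2148.
Subtracting 16 months from April 4, 2148:
month 4 − 16 = -12, which is month 12 of year 2146 → December 2146.
Day 4 is valid in December, giving December 4, 2146.

December 4, 2146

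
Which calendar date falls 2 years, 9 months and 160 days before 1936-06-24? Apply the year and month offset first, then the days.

April 17, 1933

Counting back 2 years, 9 months and 160 days from June 24, 1936: first the month/year part, then the days.
-2 years → 1934; month 6 − 9 = -3, which is month 9 of year 1933 → September 1933.
Day 24 is valid in September, giving September 24, 1933.
Now subtract 160 days from September 24, 1933.
Going back 24 days from September 24, 1933 reaches the end of the previous month; 160 − 24 = 136 left.
August 1933 has 31 days: 136 − 31 = 105 left.
July 1933 has 31 days: 105 − 31 = 74 left.
June 1933 has 30 days: 74 − 30 = 44 left.
May 1933 has 31 days: 44 − 31 = 13 left.
April 1933 has 30 days; 30 − 13 = 17 → April 17, 1933.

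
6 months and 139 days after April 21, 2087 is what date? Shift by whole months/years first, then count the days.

March 8, 2088

Advancing 6 months and 139 days from April 21, 2087: first the month/year part, then the days.
month 4 + 6 = 10 → October 2087.
Day 21 is valid in October, giving October 21, 2087.
Now add 139 days from October 21, 2087.
October has 31 days, so 31 − 21 = 10 days remain after October 21, 2087; 139 − 10 = 129 left.
November 2087 has 30 days: 129 − 30 = 99 left.
December 2087 has 31 days: 99 − 31 = 68 left.
January 2088 has 31 days: 68 − 31 = 37 left.
February 2088 has 29 days (2088 is a leap year): 37 − 29 = 8 left.
8 days into March 2088 → March 8, 2088.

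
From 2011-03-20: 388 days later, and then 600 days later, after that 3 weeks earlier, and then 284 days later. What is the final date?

August 22, 2014

Advancing 388 days from March 20, 2011:
March has 31 days, so 31 − 20 = 11 days remain after March 20, 2011; 388 − 11 = 377 left.
April 2011 has 30 days: 377 − 30 = 347 left.
May 2011 has 31 days: 347 − 31 = 316 left.
June 2011 has 30 days: 316 − 30 = 286 left.
July 2011 has 31 days: 286 − 31 = 255 left.
August 2011 has 31 days: 255 − 31 = 224 left.
September 2011 has 30 days: 224 − 30 = 194 left.
October 2011 has 31 days: 194 − 31 = 163 left.
November 2011 has 30 days: 163 − 30 = 133 left.
December 2011 has 31 days: 133 − 31 = 102 left.
January 2012 has 31 days: 102 − 31 = 71 left.
February 2012 has 29 days (2012 is a leap year): 71 − 29 = 42 left.
March 2012 has 31 days: 42 − 31 = 11 left.
11 days into April 2012 → April 11, 2012.
Counting forward 600 days from April 11, 2012:
April has 30 days, so 30 − 11 = 19 days remain after April 11, 2012; 600 − 19 = 581 left.
May 2012 has 31 days: 581 − 31 = 550 left.
June 2012 has 30 days: 550 − 30 = 520 left.
July 2012 has 31 days: 520 − 31 = 489 left.
August 2012 has 31 days: 489 − 31 = 458 left.
September 2012 has 30 days: 458 − 30 = 428 left.
October 2012 has 31 days: 428 − 31 = 397 left.
November 2012 has 30 days: 397 − 30 = 367 left.
December 2012 has 31 days: 367 − 31 = 336 left.
January 2013 has 31 days: 336 − 31 = 305 left.
February 2013 has 28 days (2013 is not a leap year): 305 − 28 = 277 left.
March 2013 has 31 days: 277 − 31 = 246 left.
April 2013 has 30 days: 246 − 30 = 216 left.
May 2013 has 31 days: 216 − 31 = 185 left.
June 2013 has 30 days: 185 − 30 = 155 left.
July 2013 has 31 days: 155 − 31 = 124 left.
August 2013 has 31 days: 124 − 31 = 93 left.
September 2013 has 30 days: 93 − 30 = 63 left.
October 2013 has 31 days: 63 − 31 = 32 left.
November 2013 has 30 days: 32 − 30 = 2 left.
2 days into December 2013 → December 2, 2013.
Subtracting 3 weeks (= 21 days) from December 2, 2013:
Going back 2 days from December 2, 2013 reaches the end of the previous month; 21 − 2 = 19 left.
November 2013 has 30 days; 30 − 19 = 11 → November 11, 2013.
Advancing 284 days from November 11, 2013:
November has 30 days, so 30 − 11 = 19 days remain after November 11, 2013; 284 − 19 = 265 left.
December 2013 has 31 days: 265 − 31 = 234 left.
January 2014 has 31 days: 234 − 31 = 203 left.
February 2014 has 28 days (2014 is not a leap year): 203 − 28 = 175 left.
March 2014 has 31 days: 175 − 31 = 144 left.
April 2014 has 30 days: 144 − 30 = 114 left.
May 2014 has 31 days: 114 − 31 = 83 left.
June 2014 has 30 days: 83 − 30 = 53 left.
July 2014 has 31 days: 53 − 31 = 22 left.
22 days into August 2014 → August 22, 2014.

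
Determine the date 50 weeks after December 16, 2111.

Advancing 50 weeks = 350 days from December 16, 2111.
December has 31 days, so 31 − 16 = 15 days remain after December 16, 2111; 350 − 15 = 335 left.
January 2112 has 31 days: 335 − 31 = 304 left.
February 2112 has 29 days (2112 is a leap year): 304 − 29 = 275 left.
March 2112 has 31 days: 275 − 31 = 244 left.
April 2112 has 30 days: 244 − 30 = 214 left.
May 2112 has 31 days: 214 − 31 = 183 left.
June 2112 has 30 days: 183 − 30 = 153 left.
July 2112 has 31 days: 153 − 31 = 122 left.
August 2112 has 31 days: 122 − 31 = 91 left.
September 2112 has 30 days: 91 − 30 = 61 left.
October 2112 has 31 days: 61 − 31 = 30 left.
30 days into November 2112 → November 30, 2112.

November 30, 2112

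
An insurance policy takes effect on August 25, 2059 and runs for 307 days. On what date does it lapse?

Advancing 307 days from August 25, 2059.
August has 31 days, so 31 − 25 = 6 days remain after August 25, 2059; 307 − 6 = 301 left.
September 2059 has 30 days: 301 − 30 = 271 left.
October 2059 has 31 days: 271 − 31 = 240 left.
November 2059 has 30 days: 240 − 30 = 210 left.
December 2059 has 31 days: 210 − 31 = 179 left.
January 2060 has 31 days: 179 − 31 = 148 left.
February 2060 has 29 days (2060 is a leap year): 148 − 29 = 119 left.
March 2060 has 31 days: 119 − 31 = 88 left.
April 2060 has 30 days: 88 − 30 = 58 left.
May 2060 has 31 days: 58 − 31 = 27 left.
27 days into June 2060 → June 27, 2060.

June 27, 2060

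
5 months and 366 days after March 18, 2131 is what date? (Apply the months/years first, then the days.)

Adding 5 months and 366 days from March 18, 2131: first the month/year part, then the days.
month 3 + 5 = 8 → August 2131.
Day 18 is valid in August, giving August 18, 2131.
Now add 366 days from August 18, 2131.
August has 31 days, so 31 − 18 = 13 days remain after August 18, 2131; 366 − 13 = 353 left.
September 2131 has 30 days: 353 − 30 = 323 left.
October 2131 has 31 days: 323 − 31 = 292 left.
November 2131 has 30 days: 292 − 30 = 262 left.
December 2131 has 31 days: 262 − 31 = 231 left.
January 2132 has 31 days: 231 − 31 = 200 left.
February 2132 has 29 days (2132 is a leap year): 200 − 29 = 171 left.
March 2132 has 31 days: 171 − 31 = 140 left.
April 2132 has 30 days: 140 − 30 = 110 left.
May 2132 has 31 days: 110 − 31 = 79 left.
June 2132 has 30 days: 79 − 30 = 49 left.
July 2132 has 31 days: 49 − 31 = 18 left.
18 days into August 2132 → August 18, 2132.

August 18, 2132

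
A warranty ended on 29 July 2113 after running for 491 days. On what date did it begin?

Counting back 491 days from July 29, 2113.
Going back 29 days from July 29, 2113 reaches the end of the previous month; 491 − 29 = 462 left.
June 2113 has 30 days: 462 − 30 = 432 left.
May 2113 has 31 days: 432 − 31 = 401 left.
April 2113 has 30 days: 401 − 30 = 371 left.
March 2113 has 31 days: 371 − 31 = 340 left.
February 2113 has 28 days (2113 is not a leap year): 340 − 28 = 312 left.
January 2113 has 31 days: 312 − 31 = 281 left.
December 2112 has 31 days: 281 − 31 = 250 left.
November 2112 has 30 days: 250 − 30 = 220 left.
October 2112 has 31 days: 220 − 31 = 189 left.
September 2112 has 30 days: 189 − 30 = 159 left.
August 2112 has 31 days: 159 − 31 = 128 left.
July 2112 has 31 days: 128 − 31 = 97 left.
June 2112 has 30 days: 97 − 30 = 67 left.
May 2112 has 31 days: 67 − 31 = 36 left.
April 2112 has 30 days: 36 − 30 = 6 left.
March 2112 has 31 days; 31 − 6 = 25 → March 25, 2112.

March 25, 2112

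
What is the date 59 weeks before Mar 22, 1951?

Counting back 59 weeks = 413 days from March 22, 1951.
Going back 22 days from March 22, 1951 reaches the end of the previous month; 413 − 22 = 391 left.
February 1951 has 28 days (1951 is not a leap year): 391 − 28 = 363 left.
January 1951 has 31 days: 363 − 31 = 332 left.
December 1950 has 31 days: 332 − 31 = 301 left.
November 1950 has 30 days: 301 − 30 = 271 left.
October 1950 has 31 days: 271 − 31 = 240 left.
September 1950 has 30 days: 240 − 30 = 210 left.
August 1950 has 31 days: 210 − 31 = 179 left.
July 1950 has 31 days: 179 − 31 = 148 left.
June 1950 has 30 days: 148 − 30 = 118 left.
May 1950 has 31 days: 118 − 31 = 87 left.
April 1950 has 30 days: 87 − 30 = 57 left.
March 1950 has 31 days: 57 − 31 = 26 left.
February 1950 has 28 days; 28 − 26 = 2 → February 2, 1950.

February 2, 1950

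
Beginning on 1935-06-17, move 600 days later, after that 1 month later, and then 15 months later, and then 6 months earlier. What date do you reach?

Advancing 600 days from June 17, 1935:
June has 30 days, so 30 − 17 = 13 days remain after June 17, 1935; 600 − 13 = 587 left.
July 1935 has 31 days: 587 − 31 = 556 left.
August 1935 has 31 days: 556 − 31 = 525 left.
September 1935 has 30 days: 525 − 30 = 495 left.
October 1935 has 31 days: 495 − 31 = 464 left.
November 1935 has 30 days: 464 − 30 = 434 left.
December 1935 has 31 days: 434 − 31 = 403 left.
January 1936 has 31 days: 403 − 31 = 372 left.
February 1936 has 29 days (1936 is a leap year): 372 − 29 = 343 left.
March 1936 has 31 days: 343 − 31 = 312 left.
April 1936 has 30 days: 312 − 30 = 282 left.
May 1936 has 31 days: 282 − 31 = 251 left.
June 1936 has 30 days: 251 − 30 = 221 left.
July 1936 has 31 days: 221 − 31 = 190 left.
August 1936 has 31 days: 190 − 31 = 159 left.
September 1936 has 30 days: 159 − 30 = 129 left.
October 1936 has 31 days: 129 − 31 = 98 left.
November 1936 has 30 days: 98 − 30 = 68 left.
December 1936 has 31 days: 68 − 31 = 37 left.
January 1937 has 31 days: 37 − 31 = 6 left.
6 days into February 1937 → February 6, 1937.
Counting forward 1 month from February 6, 1937:
month 2 + 1 = 3 → March 1937.
Day 6 is valid in March, giving March 6, 1937.
Advancing 15 months from March 6, 1937:
month 3 + 15 = 18, which is month 6 of year 1938 → June 1938.
Day 6 is valid in June, giving June 6, 1938.
Subtracting 6 months from June 6, 1938:
month 6 − 6 = 0, which is month 12 of year 1937 → December 1937.
Day 6 is valid in December, giving December 6, 1937.

December 6, 1937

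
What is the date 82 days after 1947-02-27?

May 20, 1947

Adding 82 days from February 27, 1947.
February has 28 days, so 28 − 27 = 1 day remains after February 27, 1947; 82 − 1 = 81 left.
March 1947 has 31 days: 81 − 31 = 50 left.
April 1947 has 30 days: 50 − 30 = 20 left.
20 days into May 1947 → May 20, 1947.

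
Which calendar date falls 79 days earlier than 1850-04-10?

January 21, 1850

Going back 79 days from April 10, 1850.
Going back 10 days from April 10, 1850 reaches the end of the previous month; 79 − 10 = 69 left.
March 1850 has 31 days: 69 − 31 = 38 left.
February 1850 has 28 days (1850 is not a leap year): 38 − 28 = 10 left.
January 1850 has 31 days; 31 − 10 = 21 → January 21, 1850.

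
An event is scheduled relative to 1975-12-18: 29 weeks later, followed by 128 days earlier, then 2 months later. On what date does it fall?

Adding 29 weeks (= 203 days) from December 18, 1975:
December has 31 days, so 31 − 18 = 13 days remain after December 18, 1975; 203 − 13 = 190 left.
January 1976 has 31 days: 190 − 31 = 159 left.
February 1976 has 29 days (1976 is a leap year): 159 − 29 = 130 left.
March 1976 has 31 days: 130 − 31 = 99 left.
April 1976 has 30 days: 99 − 30 = 69 left.
May 1976 has 31 days: 69 − 31 = 38 left.
June 1976 has 30 days: 38 − 30 = 8 left.
8 days into July 1976 → July 8, 1976.
Going back 128 days from July 8, 1976:
Going back 8 days from July 8, 1976 reaches the end of the previous month; 128 − 8 = 120 left.
June 1976 has 30 days: 120 − 30 = 90 left.
May 1976 has 31 days: 90 − 31 = 59 left.
April 1976 has 30 days: 59 − 30 = 29 left.
March 1976 has 31 days; 31 − 29 = 2 → March 2, 1976.
Advancing 2 months from March 2, 1976:
month 3 + 2 = 5 → May 1976.
Day 2 is valid in May, giving May 2, 1976.

May 2, 1976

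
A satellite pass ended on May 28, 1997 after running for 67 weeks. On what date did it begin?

Subtracting 67 weeks = 469 days from May 28, 1997.
Going back 28 days from May 28, 1997 reaches the end of the previous month; 469 − 28 = 441 left.
April 1997 has 30 days: 441 − 30 = 411 left.
March 1997 has 31 days: 411 − 31 = 380 left.
February 1997 has 28 days (1997 is not a leap year): 380 − 28 = 352 left.
January 1997 has 31 days: 352 − 31 = 321 left.
December 1996 has 31 days: 321 − 31 = 290 left.
November 1996 has 30 days: 290 − 30 = 260 left.
October 1996 has 31 days: 260 − 31 = 229 left.
September 1996 has 30 days: 229 − 30 = 199 left.
August 1996 has 31 days: 199 − 31 = 168 left.
July 1996 has 31 days: 168 − 31 = 137 left.
June 1996 has 30 days: 137 − 30 = 107 left.
May 1996 has 31 days: 107 − 31 = 76 left.
April 1996 has 30 days: 76 − 30 = 46 left.
March 1996 has 31 days: 46 − 31 = 15 left.
February 1996 has 29 days; 29 − 15 = 14 → February 14, 1996.

February 14, 1996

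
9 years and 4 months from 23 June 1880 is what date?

Counting forward 9 years and 4 months from June 23, 1880.
+9 years → 1889; month 6 + 4 = 10 → October 1889.
Day 23 is valid in October, giving October 23, 1889.

October 23, 1889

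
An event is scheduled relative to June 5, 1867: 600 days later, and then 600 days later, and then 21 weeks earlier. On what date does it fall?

April 23, 1870

Adding 600 days from June 5, 1867:
June has 30 days, so 30 − 5 = 25 days remain after June 5, 1867; 600 − 25 = 575 left.
July 1867 has 31 days: 575 − 31 = 544 left.
August 1867 has 31 days: 544 − 31 = 513 left.
September 1867 has 30 days: 513 − 30 = 483 left.
October 1867 has 31 days: 483 − 31 = 452 left.
November 1867 has 30 days: 452 − 30 = 422 left.
December 1867 has 31 days: 422 − 31 = 391 left.
January 1868 has 31 days: 391 − 31 = 360 left.
February 1868 has 29 days (1868 is a leap year): 360 − 29 = 331 left.
March 1868 has 31 days: 331 − 31 = 300 left.
April 1868 has 30 days: 300 − 30 = 270 left.
May 1868 has 31 days: 270 − 31 = 239 left.
June 1868 has 30 days: 239 − 30 = 209 left.
July 1868 has 31 days: 209 − 31 = 178 left.
August 1868 has 31 days: 178 − 31 = 147 left.
September 1868 has 30 days: 147 − 30 = 117 left.
October 1868 has 31 days: 117 − 31 = 86 left.
November 1868 has 30 days: 86 − 30 = 56 left.
December 1868 has 31 days: 56 − 31 = 25 left.
25 days into January 1869 → January 25, 1869.
Adding 600 days from January 25, 1869:
January has 31 days, so 31 − 25 = 6 days remain after January 25, 1869; 600 − 6 = 594 left.
February 1869 has 28 days (1869 is not a leap year): 594 − 28 = 566 left.
March 1869 has 31 days: 566 − 31 = 535 left.
April 1869 has 30 days: 535 − 30 = 505 left.
May 1869 has 31 days: 505 − 31 = 474 left.
June 1869 has 30 days: 474 − 30 = 444 left.
July 1869 has 31 days: 444 − 31 = 413 left.
August 1869 has 31 days: 413 − 31 = 382 left.
September 1869 has 30 days: 382 − 30 = 352 left.
October 1869 has 31 days: 352 − 31 = 321 left.
November 1869 has 30 days: 321 − 30 = 291 left.
December 1869 has 31 days: 291 − 31 = 260 left.
January 1870 has 31 days: 260 − 31 = 229 left.
February 1870 has 28 days (1870 is not a leap year): 229 − 28 = 201 left.
March 1870 has 31 days: 201 − 31 = 170 left.
April 1870 has 30 days: 170 − 30 = 140 left.
May 1870 has 31 days: 140 − 31 = 109 left.
June 1870 has 30 days: 109 − 30 = 79 left.
July 1870 has 31 days: 79 − 31 = 48 left.
August 1870 has 31 days: 48 − 31 = 17 left.
17 days into September 1870 → September 17, 1870.
Going back 21 weeks (= 147 days) from September 17, 1870:
Going back 17 days from September 17, 1870 reaches the end of the previous month; 147 − 17 = 130 left.
August 1870 has 31 days: 130 − 31 = 99 left.
July 1870 has 31 days: 99 − 31 = 68 left.
June 1870 has 30 days: 68 − 30 = 38 left.
May 1870 has 31 days: 38 − 31 = 7 left.
April 1870 has 30 days; 30 − 7 = 23 → April 23, 1870.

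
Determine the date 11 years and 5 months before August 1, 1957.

March 1, 1946

Subtracting 11 years and 5 months from August 1, 1957.
-11 years → 1946; month 8 − 5 = 3 → March 1946.
Day 1 is valid in March, giving March 1, 1946.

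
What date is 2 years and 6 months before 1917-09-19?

March 19, 1915

Subtracting 2 years and 6 months from September 19, 1917.
-2 years → 1915; month 9 − 6 = 3 → March 1915.
Day 19 is valid in March, giving March 19, 1915.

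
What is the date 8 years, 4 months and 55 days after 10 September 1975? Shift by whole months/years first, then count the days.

March 5, 1984

Advancing 8 years, 4 months and 55 days from September 10, 1975: first the month/year part, then the days.
+8 years → 1983; month 9 + 4 = 13, which is month 1 of year 1984 → January 1984.
Day 10 is valid in January, giving January 10, 1984.
Now add 55 days from January 10, 1984.
January has 31 days, so 31 − 10 = 21 days remain after January 10, 1984; 55 − 21 = 34 left.
February 1984 has 29 days (1984 is a leap year): 34 − 29 = 5 left.
5 days into March 1984 → March 5, 1984.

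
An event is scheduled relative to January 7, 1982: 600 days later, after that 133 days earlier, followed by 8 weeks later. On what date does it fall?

Counting forward 600 days from January 7, 1982:
January has 31 days, so 31 − 7 = 24 days remain after January 7, 1982; 600 − 24 = 576 left.
February 1982 has 28 days (1982 is not a leap year): 576 − 28 = 548 left.
March 1982 has 31 days: 548 − 31 = 517 left.
April 1982 has 30 days: 517 − 30 = 487 left.
May 1982 has 31 days: 487 − 31 = 456 left.
June 1982 has 30 days: 456 − 30 = 426 left.
July 1982 has 31 days: 426 − 31 = 395 left.
August 1982 has 31 days: 395 − 31 = 364 left.
September 1982 has 30 days: 364 − 30 = 334 left.
October 1982 has 31 days: 334 − 31 = 303 left.
November 1982 has 30 days: 303 − 30 = 273 left.
December 1982 has 31 days: 273 − 31 = 242 left.
January 1983 has 31 days: 242 − 31 = 211 left.
February 1983 has 28 days (1983 is not a leap year): 211 − 28 = 183 left.
March 1983 has 31 days: 183 − 31 = 152 left.
April 1983 has 30 days: 152 − 30 = 122 left.
May 1983 has 31 days: 122 − 31 = 91 left.
June 1983 has 30 days: 91 − 30 = 61 left.
July 1983 has 31 days: 61 − 31 = 30 left.
30 days into August 1983 → August 30, 1983.
Going back 133 days from August 30, 1983:
Going back 30 days from August 30, 1983 reaches the end of the previous month; 133 − 30 = 103 left.
July 1983 has 31 days: 103 − 31 = 72 left.
June 1983 has 30 days: 72 − 30 = 42 left.
May 1983 has 31 days: 42 − 31 = 11 left.
April 1983 has 30 days; 30 − 11 = 19 → April 19, 1983.
Advancing 8 weeks (= 56 days) from April 19, 1983:
April has 30 days, so 30 − 19 = 11 days remain after April 19, 1983; 56 − 11 = 45 left.
May 1983 has 31 days: 45 − 31 = 14 left.
14 days into June 1983 → June 14, 1983.

June 14, 1983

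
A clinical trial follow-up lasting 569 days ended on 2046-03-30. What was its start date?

Subtracting 569 days from March 30, 2046.
Going back 30 days from March 30, 2046 reaches the end of the previous month; 569 − 30 = 539 left.
February 2046 has 28 days (2046 is not a leap year): 539 − 28 = 511 left.
January 2046 has 31 days: 511 − 31 = 480 left.
December 2045 has 31 days: 480 − 31 = 449 left.
November 2045 has 30 days: 449 − 30 = 419 left.
October 2045 has 31 days: 419 − 31 = 388 left.
September 2045 has 30 days: 388 − 30 = 358 left.
August 2045 has 31 days: 358 − 31 = 327 left.
July 2045 has 31 days: 327 − 31 = 296 left.
June 2045 has 30 days: 296 − 30 = 266 left.
May 2045 has 31 days: 266 − 31 = 235 left.
April 2045 has 30 days: 235 − 30 = 205 left.
March 2045 has 31 days: 205 − 31 = 174 left.
February 2045 has 28 days (2045 is not a leap year): 174 − 28 = 146 left.
January 2045 has 31 days: 146 − 31 = 115 left.
December 2044 has 31 days: 115 − 31 = 84 left.
November 2044 has 30 days: 84 − 30 = 54 left.
October 2044 has 31 days: 54 − 31 = 23 left.
September 2044 has 30 days; 30 − 23 = 7 → September 7, 2044.

September 7, 2044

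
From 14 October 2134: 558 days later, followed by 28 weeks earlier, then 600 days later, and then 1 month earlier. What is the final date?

Advancing 558 days from October 14, 2134:
October has 31 days, so 31 − 14 = 17 days remain after October 14, 2134; 558 − 17 = 541 left.
November 2134 has 30 days: 541 − 30 = 511 left.
December 2134 has 31 days: 511 − 31 = 480 left.
January 2135 has 31 days: 480 − 31 = 449 left.
February 2135 has 28 days (2135 is not a leap year): 449 − 28 = 421 left.
March 2135 has 31 days: 421 − 31 = 390 left.
April 2135 has 30 days: 390 − 30 = 360 left.
May 2135 has 31 days: 360 − 31 = 329 left.
June 2135 has 30 days: 329 − 30 = 299 left.
July 2135 has 31 days: 299 − 31 = 268 left.
August 2135 has 31 days: 268 − 31 = 237 left.
September 2135 has 30 days: 237 − 30 = 207 left.
October 2135 has 31 days: 207 − 31 = 176 left.
November 2135 has 30 days: 176 − 30 = 146 left.
December 2135 has 31 days: 146 − 31 = 115 left.
January 2136 has 31 days: 115 − 31 = 84 left.
February 2136 has 29 days (2136 is a leap year): 84 − 29 = 55 left.
March 2136 has 31 days: 55 − 31 = 24 left.
24 days into April 2136 → April 24, 2136.
Going back 28 weeks (= 196 days) from April 24, 2136:
Going back 24 days from April 24, 2136 reaches the end of the previous month; 196 − 24 = 172 left.
March 2136 has 31 days: 172 − 31 = 141 left.
February 2136 has 29 days (2136 is a leap year): 141 − 29 = 112 left.
January 2136 has 31 days: 112 − 31 = 81 left.
December 2135 has 31 days: 81 − 31 = 50 left.
November 2135 has 30 days: 50 − 30 = 20 left.
October 2135 has 31 days; 31 − 20 = 11 → October 11, 2135.
Counting forward 600 days from October 11, 2135:
October has 31 days, so 31 − 11 = 20 days remain after October 11, 2135; 600 − 20 = 580 left.
November 2135 has 30 days: 580 − 30 = 550 left.
December 2135 has 31 days: 550 − 31 = 519 left.
January 2136 has 31 days: 519 − 31 = 488 left.
February 2136 has 29 days (2136 is a leap year): 488 − 29 = 459 left.
March 2136 has 31 days: 459 − 31 = 428 left.
April 2136 has 30 days: 428 − 30 = 398 left.
May 2136 has 31 days: 398 − 31 = 367 left.
June 2136 has 30 days: 367 − 30 = 337 left.
July 2136 has 31 days: 337 − 31 = 306 left.
August 2136 has 31 days: 306 − 31 = 275 left.
September 2136 has 30 days: 275 − 30 = 245 left.
October 2136 has 31 days: 245 − 31 = 214 left.
November 2136 has 30 days: 214 − 30 = 184 left.
December 2136 has 31 days: 184 − 31 = 153 left.
January 2137 has 31 days: 153 − 31 = 122 left.
February 2137 has 28 days (2137 is not a leap year): 122 − 28 = 94 left.
March 2137 has 31 days: 94 − 31 = 63 left.
April 2137 has 30 days: 63 − 30 = 33 left.
May 2137 has 31 days: 33 − 31 = 2 left.
2 days into June 2137 → June 2, 2137.
Subtracting 1 month from June 2, 2137:
month 6 − 1 = 5 → May 2137.
Day 2 is valid in May, giving May 2, 2137.

May 2, 2137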